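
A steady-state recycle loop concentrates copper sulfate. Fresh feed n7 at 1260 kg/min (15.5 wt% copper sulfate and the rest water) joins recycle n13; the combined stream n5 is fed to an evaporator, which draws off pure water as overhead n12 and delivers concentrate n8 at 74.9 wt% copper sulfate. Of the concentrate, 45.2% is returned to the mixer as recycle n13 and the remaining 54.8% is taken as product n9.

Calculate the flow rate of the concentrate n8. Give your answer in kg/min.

Overall copper sulfate balance (none leaves overhead): copper sulfate in fresh feed = copper sulfate in product, i.e. 1260×0.155 = (1−0.452)·n8·0.749.
n8 = 195.3/(0.749×0.548) = 475.82 kg/min.

475.8 kg/min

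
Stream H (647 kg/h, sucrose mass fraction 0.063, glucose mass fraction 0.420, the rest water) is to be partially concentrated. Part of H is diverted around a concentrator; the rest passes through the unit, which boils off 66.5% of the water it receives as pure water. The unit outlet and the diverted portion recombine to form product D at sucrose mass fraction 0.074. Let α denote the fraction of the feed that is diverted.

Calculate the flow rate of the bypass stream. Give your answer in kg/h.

367.3 kg/h

All 647×0.063 = 40.761 kg/h of sucrose reaches D, so D = 40.761/0.074 = 550.82 kg/h and vapour = 96.176 kg/h.
The evaporator receives (1−α)·647 of feed at 0.517 water and removes 0.665 of that water:
0.665×0.517×(1−α)×647 = 96.176
(1−α) = 96.176/222.44 = 0.4324;  α = 0.5676.
Bypass flow = 0.5676×647 = 367.26 kg/h.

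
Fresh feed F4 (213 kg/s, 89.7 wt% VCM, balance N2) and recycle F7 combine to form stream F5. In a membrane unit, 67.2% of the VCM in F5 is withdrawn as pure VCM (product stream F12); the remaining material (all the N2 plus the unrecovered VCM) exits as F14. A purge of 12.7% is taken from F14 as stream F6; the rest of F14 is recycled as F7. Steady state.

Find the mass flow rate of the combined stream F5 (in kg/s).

440.5 kg/s

N2 enters only via F4 and leaves only via the purge: 213×0.103 = 0.127×(N2 in F14), and the membrane unit passes all N2, so N2 in F5 = N2 in F14 = 172.75 kg/s.
VCM in F5: m_A = 213×0.897 + (1−0.127)·(1−0.672)·m_A, so m_A = 191.06/0.7137 = 267.72 kg/s.
F5 = 267.72 + 172.75 = 440.47 kg/s.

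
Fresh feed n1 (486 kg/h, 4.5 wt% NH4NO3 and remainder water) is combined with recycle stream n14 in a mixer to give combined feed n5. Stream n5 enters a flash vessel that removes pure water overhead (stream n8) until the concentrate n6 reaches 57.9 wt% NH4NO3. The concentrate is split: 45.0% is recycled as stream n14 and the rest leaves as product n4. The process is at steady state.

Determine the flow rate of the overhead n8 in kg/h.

448.2 kg/h

Overall NH4NO3 balance (none leaves overhead): NH4NO3 in fresh feed = NH4NO3 in product, i.e. 486×0.045 = (1−0.450)·n6·0.579.
n6 = 21.87/(0.579×0.550) = 68.676 kg/h.
Recycle n14 = 0.450×68.676 = 30.904 kg/h.
Combined feed n5 = 486 + 30.904 = 516.9 kg/h.
Overhead n8 = n5 − n6 = 516.9 − 68.676 = 448.23 kg/h.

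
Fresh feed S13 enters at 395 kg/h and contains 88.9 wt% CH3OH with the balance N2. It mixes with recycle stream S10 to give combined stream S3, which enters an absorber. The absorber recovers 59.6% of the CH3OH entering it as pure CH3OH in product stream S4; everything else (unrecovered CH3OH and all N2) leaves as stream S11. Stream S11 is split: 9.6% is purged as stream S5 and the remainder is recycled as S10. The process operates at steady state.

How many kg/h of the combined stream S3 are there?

1010 kg/h

N2 enters only via S13 and leaves only via the purge: 395×0.111 = 0.096×(N2 in S11), and the absorber passes all N2, so N2 in S3 = N2 in S11 = 456.72 kg/h.
CH3OH in S3: m_A = 395×0.889 + (1−0.096)·(1−0.596)·m_A, so m_A = 351.16/0.6348 = 553.19 kg/h.
S3 = 553.19 + 456.72 = 1009.9 kg/h.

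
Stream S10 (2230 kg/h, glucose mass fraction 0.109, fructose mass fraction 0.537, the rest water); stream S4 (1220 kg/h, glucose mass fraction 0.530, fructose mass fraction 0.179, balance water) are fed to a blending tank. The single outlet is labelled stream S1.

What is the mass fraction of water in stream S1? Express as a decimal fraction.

0.332

Total flow out = 2230 + 1220 = 3450 kg/h.
water in = 2230×0.354 + 1220×0.291 = 1144.4 kg/h.
water mass fraction in S1 = 1144.4/3450 = 0.332.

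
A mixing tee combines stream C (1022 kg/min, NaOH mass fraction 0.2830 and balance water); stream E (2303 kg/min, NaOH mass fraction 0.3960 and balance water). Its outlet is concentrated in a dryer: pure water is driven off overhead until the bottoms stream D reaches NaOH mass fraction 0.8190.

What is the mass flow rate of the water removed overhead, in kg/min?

NaOH entering = 1022×0.283 + 2303×0.396 = 1201.2 kg/min.
All NaOH reports to D, so D = 1201.2/0.819 = 1466.7 kg/min.
Total feed = 3325 kg/min; overhead = 3325 − 1466.7 = 1858.3 kg/min.

1858 kg/min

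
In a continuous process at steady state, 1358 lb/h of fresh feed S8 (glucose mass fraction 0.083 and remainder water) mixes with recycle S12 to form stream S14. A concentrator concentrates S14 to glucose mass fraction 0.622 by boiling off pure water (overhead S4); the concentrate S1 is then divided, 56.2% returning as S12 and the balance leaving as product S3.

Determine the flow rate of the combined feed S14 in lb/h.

1591 lb/h

Overall glucose balance (none leaves overhead): glucose in fresh feed = glucose in product, i.e. 1358×0.083 = (1−0.562)·S1·0.622.
S1 = 112.71/(0.622×0.438) = 413.73 lb/h.
Recycle S12 = 0.562×413.73 = 232.51 lb/h.
Combined feed S14 = 1358 + 232.51 = 1590.5 lb/h.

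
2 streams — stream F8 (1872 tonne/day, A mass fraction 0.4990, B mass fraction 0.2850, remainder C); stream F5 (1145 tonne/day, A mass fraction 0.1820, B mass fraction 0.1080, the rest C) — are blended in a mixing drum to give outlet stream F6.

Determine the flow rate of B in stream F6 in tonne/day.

657.2 tonne/day

B out = B in = 1872×0.285 + 1145×0.108 = 657.18 tonne/day.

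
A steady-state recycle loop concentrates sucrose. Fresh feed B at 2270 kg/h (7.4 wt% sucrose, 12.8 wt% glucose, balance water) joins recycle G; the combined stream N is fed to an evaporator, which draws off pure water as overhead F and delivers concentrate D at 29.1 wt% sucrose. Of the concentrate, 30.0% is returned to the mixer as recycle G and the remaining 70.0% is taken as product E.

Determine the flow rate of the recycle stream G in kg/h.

247.4 kg/h

Overall sucrose balance (none leaves overhead): sucrose in fresh feed = sucrose in product, i.e. 2270×0.074 = (1−0.300)·D·0.291.
D = 167.98/(0.291×0.700) = 824.64 kg/h.
Recycle G = 0.300×824.64 = 247.39 kg/h.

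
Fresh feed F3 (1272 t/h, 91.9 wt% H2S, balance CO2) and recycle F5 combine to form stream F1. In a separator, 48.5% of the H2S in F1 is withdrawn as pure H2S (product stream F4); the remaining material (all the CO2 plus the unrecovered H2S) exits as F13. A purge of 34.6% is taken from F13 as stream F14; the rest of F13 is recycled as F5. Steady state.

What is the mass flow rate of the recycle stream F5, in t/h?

788.4 t/h

CO2 enters only via F3 and leaves only via the purge: 1272×0.081 = 0.346×(CO2 in F13), and the separator passes all CO2, so CO2 in F1 = CO2 in F13 = 297.78 t/h.
H2S in F1: m_A = 1272×0.919 + (1−0.346)·(1−0.485)·m_A, so m_A = 1169/0.6632 = 1762.6 t/h.
F13 = (1−0.485)×1762.6 + 297.78 = 1205.5 t/h.
Recycle F5 = (1−0.346)×1205.5 = 788.42 t/h.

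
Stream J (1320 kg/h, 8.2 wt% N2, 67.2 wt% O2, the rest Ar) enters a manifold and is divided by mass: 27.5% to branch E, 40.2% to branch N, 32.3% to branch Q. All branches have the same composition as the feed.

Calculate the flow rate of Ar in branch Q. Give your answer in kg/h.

104.9 kg/h

Branch Q total = 0.323×1320 = 426.36 kg/h.
Ar in Q = 0.246×426.36 = 104.88 kg/h.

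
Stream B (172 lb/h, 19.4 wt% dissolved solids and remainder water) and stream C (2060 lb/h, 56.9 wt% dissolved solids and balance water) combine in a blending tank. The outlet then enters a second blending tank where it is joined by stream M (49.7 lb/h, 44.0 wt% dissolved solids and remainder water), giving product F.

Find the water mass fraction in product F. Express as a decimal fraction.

Overall, product flow = 2281.7 lb/h.
water in = 172×0.806 + 2060×0.431 + 49.7×0.560 = 1054.3 lb/h.
water fraction in F = 0.462.

0.462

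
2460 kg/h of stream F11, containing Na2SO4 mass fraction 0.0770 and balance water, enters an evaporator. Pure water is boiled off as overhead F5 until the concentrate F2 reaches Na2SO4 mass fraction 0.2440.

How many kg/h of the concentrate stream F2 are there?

Na2SO4 is conserved: 2460×0.077 = 189.42 kg/h all reports to the concentrate.
Concentrate = 189.42/(target fraction) = 776.31 kg/h.

776.3 kg/h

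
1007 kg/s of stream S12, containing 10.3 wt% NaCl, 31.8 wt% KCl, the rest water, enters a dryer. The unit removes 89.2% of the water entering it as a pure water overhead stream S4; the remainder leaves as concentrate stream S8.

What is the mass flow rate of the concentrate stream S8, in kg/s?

water entering = 1007×0.579 = 583.05 kg/s; overhead removed = 0.892×583.05 = 520.08 kg/s.
Concentrate = 1007 − 520.08 = 486.92 kg/s.

486.9 kg/s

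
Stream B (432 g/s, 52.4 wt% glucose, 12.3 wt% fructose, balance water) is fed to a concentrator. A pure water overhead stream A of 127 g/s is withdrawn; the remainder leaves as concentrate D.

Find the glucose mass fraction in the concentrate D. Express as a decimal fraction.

glucose is not removed: 432×0.524 = 226.37 g/s of glucose enters D.
Concentrate = 432 − 127 = 305 g/s.
Mass fraction = 226.37/305 = 0.7422.

0.7422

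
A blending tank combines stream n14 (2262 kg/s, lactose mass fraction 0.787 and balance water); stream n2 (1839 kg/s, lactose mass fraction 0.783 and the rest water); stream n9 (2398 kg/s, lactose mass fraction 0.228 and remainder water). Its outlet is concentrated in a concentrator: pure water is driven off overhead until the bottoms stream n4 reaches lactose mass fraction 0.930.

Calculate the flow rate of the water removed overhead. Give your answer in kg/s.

lactose entering = 2262×0.787 + 1839×0.783 + 2398×0.228 = 3766.9 kg/s.
All lactose reports to n4, so n4 = 3766.9/0.930 = 4050.4 kg/s.
Total feed = 6499 kg/s; overhead = 6499 − 4050.4 = 2448.6 kg/s.

2449 kg/s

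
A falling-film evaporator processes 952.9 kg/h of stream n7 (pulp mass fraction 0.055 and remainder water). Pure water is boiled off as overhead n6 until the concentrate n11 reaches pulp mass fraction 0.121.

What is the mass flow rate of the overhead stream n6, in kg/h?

pulp is conserved: 952.9×0.055 = 52.41 kg/h all reports to the concentrate.
Concentrate = 52.41/(target fraction) = 433.14 kg/h.
Overhead = 952.9 − 433.14 = 519.76 kg/h.

519.8 kg/h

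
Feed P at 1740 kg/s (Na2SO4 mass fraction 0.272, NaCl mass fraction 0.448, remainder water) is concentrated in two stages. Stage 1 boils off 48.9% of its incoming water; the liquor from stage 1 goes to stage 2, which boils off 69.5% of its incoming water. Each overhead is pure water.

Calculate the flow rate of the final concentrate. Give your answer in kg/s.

1329 kg/s

water in feed = 1740×0.280 = 487.2 kg/s.
After stage 1: water left = (1−0.489)×487.2 = 248.96; stream total = 1501.8 kg/s.
After stage 2: water left = (1−0.695)×248.96 = 75.933; final concentrate = 1328.7 kg/s.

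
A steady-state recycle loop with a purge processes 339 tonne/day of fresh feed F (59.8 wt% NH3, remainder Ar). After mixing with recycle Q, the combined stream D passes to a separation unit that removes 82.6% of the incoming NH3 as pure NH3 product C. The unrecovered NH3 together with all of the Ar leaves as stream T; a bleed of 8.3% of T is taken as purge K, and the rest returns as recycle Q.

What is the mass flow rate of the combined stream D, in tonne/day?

Ar enters only via F and leaves only via the purge: 339×0.402 = 0.083×(Ar in T), and the separation unit passes all Ar, so Ar in D = Ar in T = 1641.9 tonne/day.
NH3 in D: m_A = 339×0.598 + (1−0.083)·(1−0.826)·m_A, so m_A = 202.72/0.8404 = 241.21 tonne/day.
D = 241.21 + 1641.9 = 1883.1 tonne/day.

1883 tonne/day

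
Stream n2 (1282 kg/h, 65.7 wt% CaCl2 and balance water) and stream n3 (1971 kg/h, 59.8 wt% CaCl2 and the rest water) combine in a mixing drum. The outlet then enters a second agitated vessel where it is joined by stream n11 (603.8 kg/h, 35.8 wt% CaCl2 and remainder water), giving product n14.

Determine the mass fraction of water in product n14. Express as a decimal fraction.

Overall, product flow = 3856.8 kg/h.
water in = 1282×0.343 + 1971×0.402 + 603.8×0.642 = 1619.7 kg/h.
water fraction in n14 = 0.4200.

0.4200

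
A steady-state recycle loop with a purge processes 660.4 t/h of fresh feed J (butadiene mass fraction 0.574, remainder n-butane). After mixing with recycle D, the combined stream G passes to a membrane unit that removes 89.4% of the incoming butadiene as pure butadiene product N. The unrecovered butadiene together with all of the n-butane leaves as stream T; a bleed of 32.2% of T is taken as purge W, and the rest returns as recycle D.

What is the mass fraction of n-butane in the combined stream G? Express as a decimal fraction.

0.681

n-butane enters only via J and leaves only via the purge: 660.4×0.426 = 0.322×(n-butane in T), and the membrane unit passes all n-butane, so n-butane in G = n-butane in T = 873.7 t/h.
butadiene in G: m_A = 660.4×0.574 + (1−0.322)·(1−0.894)·m_A, so m_A = 379.07/0.9281 = 408.42 t/h.
G = 408.42 + 873.7 = 1282.1 t/h.
n-butane fraction in G = 873.7/1282.1 = 0.681.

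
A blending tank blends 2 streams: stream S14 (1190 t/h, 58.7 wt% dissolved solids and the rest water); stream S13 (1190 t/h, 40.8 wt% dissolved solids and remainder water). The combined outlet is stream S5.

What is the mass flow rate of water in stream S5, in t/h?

1196 t/h

water out = water in = 1190×0.413 + 1190×0.592 = 1196 t/h.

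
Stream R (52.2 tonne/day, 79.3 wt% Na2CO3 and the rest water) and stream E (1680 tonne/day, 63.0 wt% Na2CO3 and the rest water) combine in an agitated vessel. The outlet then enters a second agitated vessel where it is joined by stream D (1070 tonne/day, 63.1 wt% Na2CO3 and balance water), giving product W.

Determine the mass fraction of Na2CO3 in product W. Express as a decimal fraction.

Overall, product flow = 2802.2 tonne/day.
Na2CO3 in = 52.2×0.793 + 1680×0.630 + 1070×0.631 = 1775 tonne/day.
Na2CO3 fraction in W = 0.633.

0.633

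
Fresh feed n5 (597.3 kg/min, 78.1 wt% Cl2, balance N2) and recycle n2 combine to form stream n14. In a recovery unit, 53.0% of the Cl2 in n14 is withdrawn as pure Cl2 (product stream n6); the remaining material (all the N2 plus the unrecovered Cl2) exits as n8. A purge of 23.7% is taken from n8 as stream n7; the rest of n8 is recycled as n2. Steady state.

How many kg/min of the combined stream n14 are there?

N2 enters only via n5 and leaves only via the purge: 597.3×0.219 = 0.237×(N2 in n8), and the recovery unit passes all N2, so N2 in n14 = N2 in n8 = 551.94 kg/min.
Cl2 in n14: m_A = 597.3×0.781 + (1−0.237)·(1−0.530)·m_A, so m_A = 466.49/0.6414 = 727.31 kg/min.
n14 = 727.31 + 551.94 = 1279.2 kg/min.

1279 kg/min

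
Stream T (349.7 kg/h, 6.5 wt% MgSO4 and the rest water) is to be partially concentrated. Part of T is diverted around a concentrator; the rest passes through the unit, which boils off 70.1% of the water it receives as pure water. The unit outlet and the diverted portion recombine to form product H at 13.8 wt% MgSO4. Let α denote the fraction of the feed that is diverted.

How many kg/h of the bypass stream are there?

All 349.7×0.065 = 22.73 kg/h of MgSO4 reaches H, so H = 22.73/0.138 = 164.71 kg/h and vapour = 184.99 kg/h.
The evaporator receives (1−α)·349.7 of feed at 0.935 water and removes 0.701 of that water:
0.701×0.935×(1−α)×349.7 = 184.99
(1−α) = 184.99/229.21 = 0.8071;  α = 0.1929.
Bypass flow = 0.1929×349.7 = 67.466 kg/h.

67.47 kg/h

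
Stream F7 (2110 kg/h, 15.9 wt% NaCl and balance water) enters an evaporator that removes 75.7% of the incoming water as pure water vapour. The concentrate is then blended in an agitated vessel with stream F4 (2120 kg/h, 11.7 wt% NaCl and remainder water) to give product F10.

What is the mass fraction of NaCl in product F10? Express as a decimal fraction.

Vapour removed = 0.757×0.841×2110 = 1343.3 kg/h; concentrate = 766.7 kg/h.
NaCl reaching the mixer = 335.49 (from concentrate) + 2120×0.117 = 583.53 kg/h.
Product flow = 766.7 + 2120 = 2886.7 kg/h; NaCl fraction = 0.202.

0.202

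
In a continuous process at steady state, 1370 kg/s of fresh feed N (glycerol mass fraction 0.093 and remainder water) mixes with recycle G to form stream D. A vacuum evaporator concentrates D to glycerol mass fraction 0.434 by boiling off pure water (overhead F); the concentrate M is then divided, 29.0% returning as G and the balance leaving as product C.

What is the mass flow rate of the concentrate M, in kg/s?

413.5 kg/s

Overall glycerol balance (none leaves overhead): glycerol in fresh feed = glycerol in product, i.e. 1370×0.093 = (1−0.290)·M·0.434.
M = 127.41/(0.434×0.710) = 413.48 kg/s.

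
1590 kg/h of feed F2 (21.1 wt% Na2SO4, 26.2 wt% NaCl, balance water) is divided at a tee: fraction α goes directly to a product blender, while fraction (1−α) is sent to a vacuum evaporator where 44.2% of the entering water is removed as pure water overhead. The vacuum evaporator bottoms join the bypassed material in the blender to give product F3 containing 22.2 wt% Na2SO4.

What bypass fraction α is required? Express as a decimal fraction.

0.787

All 1590×0.211 = 335.49 kg/h of Na2SO4 reaches F3, so F3 = 335.49/0.222 = 1511.2 kg/h and vapour = 78.784 kg/h.
The evaporator receives (1−α)·1590 of feed at 0.527 water and removes 0.442 of that water:
0.442×0.527×(1−α)×1590 = 78.784
(1−α) = 78.784/370.37 = 0.2127;  α = 0.7873.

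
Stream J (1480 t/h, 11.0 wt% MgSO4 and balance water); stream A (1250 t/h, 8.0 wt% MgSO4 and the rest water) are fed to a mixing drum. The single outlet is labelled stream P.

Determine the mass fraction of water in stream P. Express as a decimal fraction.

Total flow out = 1480 + 1250 = 2730 t/h.
water in = 1480×0.890 + 1250×0.920 = 2467.2 t/h.
water mass fraction in P = 2467.2/2730 = 0.9037.

0.9037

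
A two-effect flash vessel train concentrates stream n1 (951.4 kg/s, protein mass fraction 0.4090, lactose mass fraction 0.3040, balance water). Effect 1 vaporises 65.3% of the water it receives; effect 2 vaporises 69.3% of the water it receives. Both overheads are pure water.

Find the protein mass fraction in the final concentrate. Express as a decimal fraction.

water in feed = 951.4×0.287 = 273.05 kg/s.
After stage 1: water left = (1−0.653)×273.05 = 94.749; stream total = 773.1 kg/s.
After stage 2: water left = (1−0.693)×94.749 = 29.088; final concentrate = 707.44 kg/s.
protein fraction = 389.12/707.44 = 0.5500.

0.5500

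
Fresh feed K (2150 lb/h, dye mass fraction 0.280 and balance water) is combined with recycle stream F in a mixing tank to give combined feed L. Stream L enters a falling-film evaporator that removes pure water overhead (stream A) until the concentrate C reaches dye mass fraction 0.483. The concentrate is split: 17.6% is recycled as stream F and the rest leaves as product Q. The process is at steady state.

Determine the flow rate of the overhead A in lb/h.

903.6 lb/h

Overall dye balance (none leaves overhead): dye in fresh feed = dye in product, i.e. 2150×0.280 = (1−0.176)·C·0.483.
C = 602/(0.483×0.824) = 1512.6 lb/h.
Recycle F = 0.176×1512.6 = 266.22 lb/h.
Combined feed L = 2150 + 266.22 = 2416.2 lb/h.
Overhead A = L − C = 2416.2 − 1512.6 = 903.62 lb/h.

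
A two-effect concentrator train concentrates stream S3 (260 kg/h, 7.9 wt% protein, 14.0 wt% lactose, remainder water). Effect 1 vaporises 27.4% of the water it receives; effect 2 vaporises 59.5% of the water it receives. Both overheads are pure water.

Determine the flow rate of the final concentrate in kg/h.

116.6 kg/h

water in feed = 260×0.781 = 203.06 kg/h.
After stage 1: water left = (1−0.274)×203.06 = 147.42; stream total = 204.36 kg/h.
After stage 2: water left = (1−0.595)×147.42 = 59.706; final concentrate = 116.65 kg/h.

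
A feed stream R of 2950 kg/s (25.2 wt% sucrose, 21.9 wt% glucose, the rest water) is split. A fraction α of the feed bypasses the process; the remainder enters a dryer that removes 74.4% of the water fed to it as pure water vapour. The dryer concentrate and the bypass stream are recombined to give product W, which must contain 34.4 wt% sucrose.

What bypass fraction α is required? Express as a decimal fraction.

All 2950×0.252 = 743.4 kg/s of sucrose reaches W, so W = 743.4/0.344 = 2161 kg/s and vapour = 788.95 kg/s.
The evaporator receives (1−α)·2950 of feed at 0.529 water and removes 0.744 of that water:
0.744×0.529×(1−α)×2950 = 788.95
(1−α) = 788.95/1161 = 0.6795;  α = 0.3205.

0.320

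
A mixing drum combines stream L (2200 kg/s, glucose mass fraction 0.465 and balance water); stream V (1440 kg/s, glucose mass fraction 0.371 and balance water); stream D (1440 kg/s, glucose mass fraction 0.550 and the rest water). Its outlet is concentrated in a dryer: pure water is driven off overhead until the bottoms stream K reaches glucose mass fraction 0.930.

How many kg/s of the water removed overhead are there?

2554 kg/s

glucose entering = 2200×0.465 + 1440×0.371 + 1440×0.550 = 2349.2 kg/s.
All glucose reports to K, so K = 2349.2/0.930 = 2526.1 kg/s.
Total feed = 5080 kg/s; overhead = 5080 − 2526.1 = 2553.9 kg/s.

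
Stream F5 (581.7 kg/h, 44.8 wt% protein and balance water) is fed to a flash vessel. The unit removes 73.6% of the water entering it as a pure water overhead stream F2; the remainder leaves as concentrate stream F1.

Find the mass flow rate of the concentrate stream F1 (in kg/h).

345.4 kg/h

water entering = 581.7×0.552 = 321.1 kg/h; overhead removed = 0.736×321.1 = 236.33 kg/h.
Concentrate = 581.7 − 236.33 = 345.37 kg/h.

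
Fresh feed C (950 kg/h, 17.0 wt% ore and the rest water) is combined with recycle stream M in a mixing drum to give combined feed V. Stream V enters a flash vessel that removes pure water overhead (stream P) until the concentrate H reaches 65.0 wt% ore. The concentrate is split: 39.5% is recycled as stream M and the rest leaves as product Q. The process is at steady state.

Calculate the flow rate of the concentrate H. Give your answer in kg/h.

Overall ore balance (none leaves overhead): ore in fresh feed = ore in product, i.e. 950×0.170 = (1−0.395)·H·0.650.
H = 161.5/(0.650×0.605) = 410.68 kg/h.

410.7 kg/h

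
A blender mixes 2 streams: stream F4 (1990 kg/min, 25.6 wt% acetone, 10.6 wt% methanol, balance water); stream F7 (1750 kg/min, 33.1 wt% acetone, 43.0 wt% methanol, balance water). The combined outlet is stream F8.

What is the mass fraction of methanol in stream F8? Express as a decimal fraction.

Total flow out = 1990 + 1750 = 3740 kg/min.
methanol in = 1990×0.106 + 1750×0.430 = 963.44 kg/min.
methanol mass fraction in F8 = 963.44/3740 = 0.258.

0.258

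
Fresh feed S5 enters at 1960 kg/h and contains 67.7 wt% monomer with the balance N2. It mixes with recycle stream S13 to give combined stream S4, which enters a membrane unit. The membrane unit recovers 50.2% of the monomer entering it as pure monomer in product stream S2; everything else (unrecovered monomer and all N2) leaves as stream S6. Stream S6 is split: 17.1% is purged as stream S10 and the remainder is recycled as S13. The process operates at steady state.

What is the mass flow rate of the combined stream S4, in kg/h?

5962 kg/h

N2 enters only via S5 and leaves only via the purge: 1960×0.323 = 0.171×(N2 in S6), and the membrane unit passes all N2, so N2 in S4 = N2 in S6 = 3702.2 kg/h.
monomer in S4: m_A = 1960×0.677 + (1−0.171)·(1−0.502)·m_A, so m_A = 1326.9/0.5872 = 2259.9 kg/h.
S4 = 2259.9 + 3702.2 = 5962.1 kg/h.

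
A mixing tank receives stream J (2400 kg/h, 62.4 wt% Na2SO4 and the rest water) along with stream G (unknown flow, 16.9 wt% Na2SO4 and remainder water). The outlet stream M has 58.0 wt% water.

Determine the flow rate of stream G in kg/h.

1951 kg/h

Let G be the unknown flow. Total out = 2400 + G.
water balance: 902.4 + 0.831·G = 0.580·(2400 + G)
(0.831 − 0.580)·G = 0.580×2400 − 902.4 = 489.6
G = 489.6 / 0.251 = 1950.6 kg/h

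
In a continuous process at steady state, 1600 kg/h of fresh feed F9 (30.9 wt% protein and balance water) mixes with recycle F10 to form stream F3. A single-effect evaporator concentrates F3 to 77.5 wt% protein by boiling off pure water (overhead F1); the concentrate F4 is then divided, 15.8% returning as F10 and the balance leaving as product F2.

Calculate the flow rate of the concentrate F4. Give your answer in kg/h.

757.6 kg/h

Overall protein balance (none leaves overhead): protein in fresh feed = protein in product, i.e. 1600×0.309 = (1−0.158)·F4·0.775.
F4 = 494.4/(0.775×0.842) = 757.64 kg/h.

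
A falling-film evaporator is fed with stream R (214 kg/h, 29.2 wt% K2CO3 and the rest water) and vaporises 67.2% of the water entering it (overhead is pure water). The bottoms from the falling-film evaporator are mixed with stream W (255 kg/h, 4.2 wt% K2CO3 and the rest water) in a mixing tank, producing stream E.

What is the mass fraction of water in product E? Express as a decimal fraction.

0.801

Vapour removed = 0.672×0.708×214 = 101.82 kg/h; concentrate = 112.18 kg/h.
water reaching the mixer = 49.696 (from concentrate) + 255×0.958 = 293.99 kg/h.
Product flow = 112.18 + 255 = 367.18 kg/h; water fraction = 0.801.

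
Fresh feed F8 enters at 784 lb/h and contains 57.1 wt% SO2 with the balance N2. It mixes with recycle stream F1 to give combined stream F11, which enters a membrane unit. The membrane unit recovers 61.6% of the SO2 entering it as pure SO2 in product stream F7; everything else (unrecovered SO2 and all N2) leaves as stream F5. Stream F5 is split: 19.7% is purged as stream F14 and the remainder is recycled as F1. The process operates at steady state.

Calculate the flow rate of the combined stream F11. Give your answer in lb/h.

2355 lb/h

N2 enters only via F8 and leaves only via the purge: 784×0.429 = 0.197×(N2 in F5), and the membrane unit passes all N2, so N2 in F11 = N2 in F5 = 1707.3 lb/h.
SO2 in F11: m_A = 784×0.571 + (1−0.197)·(1−0.616)·m_A, so m_A = 447.66/0.6916 = 647.24 lb/h.
F11 = 647.24 + 1707.3 = 2354.5 lb/h.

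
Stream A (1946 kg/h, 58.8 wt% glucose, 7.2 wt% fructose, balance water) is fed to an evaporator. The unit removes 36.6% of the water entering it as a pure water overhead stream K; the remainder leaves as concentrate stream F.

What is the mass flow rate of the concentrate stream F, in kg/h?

1704 kg/h

water entering = 1946×0.340 = 661.64 kg/h; overhead removed = 0.366×661.64 = 242.16 kg/h.
Concentrate = 1946 − 242.16 = 1703.8 kg/h.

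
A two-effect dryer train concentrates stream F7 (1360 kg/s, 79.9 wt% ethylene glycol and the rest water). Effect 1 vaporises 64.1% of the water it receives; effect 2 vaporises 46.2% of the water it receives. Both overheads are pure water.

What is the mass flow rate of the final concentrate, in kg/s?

1139 kg/s

water in feed = 1360×0.201 = 273.36 kg/s.
After stage 1: water left = (1−0.641)×273.36 = 98.136; stream total = 1184.8 kg/s.
After stage 2: water left = (1−0.462)×98.136 = 52.797; final concentrate = 1139.4 kg/s.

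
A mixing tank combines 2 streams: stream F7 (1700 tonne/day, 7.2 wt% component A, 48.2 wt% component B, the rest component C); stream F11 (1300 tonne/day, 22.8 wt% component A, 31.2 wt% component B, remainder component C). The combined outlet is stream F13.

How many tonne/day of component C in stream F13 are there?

component C out = component C in = 1700×0.446 + 1300×0.460 = 1356.2 tonne/day.

1356 tonne/day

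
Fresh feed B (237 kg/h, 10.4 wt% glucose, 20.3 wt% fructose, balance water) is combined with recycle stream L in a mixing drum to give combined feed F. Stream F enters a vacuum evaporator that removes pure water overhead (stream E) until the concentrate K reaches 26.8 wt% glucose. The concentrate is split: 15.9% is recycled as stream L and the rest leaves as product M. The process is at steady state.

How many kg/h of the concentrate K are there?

Overall glucose balance (none leaves overhead): glucose in fresh feed = glucose in product, i.e. 237×0.104 = (1−0.159)·K·0.268.
K = 24.648/(0.268×0.841) = 109.36 kg/h.

109.4 kg/h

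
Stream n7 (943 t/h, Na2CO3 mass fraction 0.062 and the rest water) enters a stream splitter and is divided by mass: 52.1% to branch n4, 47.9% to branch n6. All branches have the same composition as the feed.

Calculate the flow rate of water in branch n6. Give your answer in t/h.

423.7 t/h

Branch n6 total = 0.479×943 = 451.7 t/h.
water in n6 = 0.938×451.7 = 423.69 t/h.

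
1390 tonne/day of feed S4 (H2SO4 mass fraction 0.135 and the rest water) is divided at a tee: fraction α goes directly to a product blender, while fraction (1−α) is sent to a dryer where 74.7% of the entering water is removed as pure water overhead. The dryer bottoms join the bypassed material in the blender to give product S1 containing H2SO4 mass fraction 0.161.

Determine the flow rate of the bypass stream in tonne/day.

1043 tonne/day

All 1390×0.135 = 187.65 tonne/day of H2SO4 reaches S1, so S1 = 187.65/0.161 = 1165.5 tonne/day and vapour = 224.47 tonne/day.
The evaporator receives (1−α)·1390 of feed at 0.865 water and removes 0.747 of that water:
0.747×0.865×(1−α)×1390 = 224.47
(1−α) = 224.47/898.16 = 0.2499;  α = 0.7501.
Bypass flow = 0.7501×1390 = 1042.6 tonne/day.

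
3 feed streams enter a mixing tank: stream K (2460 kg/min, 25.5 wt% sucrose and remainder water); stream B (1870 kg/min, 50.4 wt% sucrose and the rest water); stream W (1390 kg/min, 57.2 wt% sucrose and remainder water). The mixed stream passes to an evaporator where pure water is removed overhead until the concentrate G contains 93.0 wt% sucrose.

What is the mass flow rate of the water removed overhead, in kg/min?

3177 kg/min

sucrose entering = 2460×0.255 + 1870×0.504 + 1390×0.572 = 2364.9 kg/min.
All sucrose reports to G, so G = 2364.9/0.930 = 2542.9 kg/min.
Total feed = 5720 kg/min; overhead = 5720 − 2542.9 = 3177.1 kg/min.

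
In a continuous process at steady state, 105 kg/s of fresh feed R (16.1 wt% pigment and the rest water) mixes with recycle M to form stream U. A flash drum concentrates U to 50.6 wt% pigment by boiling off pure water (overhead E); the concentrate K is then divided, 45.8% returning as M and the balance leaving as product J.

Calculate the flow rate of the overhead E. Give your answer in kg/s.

Overall pigment balance (none leaves overhead): pigment in fresh feed = pigment in product, i.e. 105×0.161 = (1−0.458)·K·0.506.
K = 16.905/(0.506×0.542) = 61.64 kg/s.
Recycle M = 0.458×61.64 = 28.231 kg/s.
Combined feed U = 105 + 28.231 = 133.23 kg/s.
Overhead E = U − K = 133.23 − 61.64 = 71.591 kg/s.

71.59 kg/s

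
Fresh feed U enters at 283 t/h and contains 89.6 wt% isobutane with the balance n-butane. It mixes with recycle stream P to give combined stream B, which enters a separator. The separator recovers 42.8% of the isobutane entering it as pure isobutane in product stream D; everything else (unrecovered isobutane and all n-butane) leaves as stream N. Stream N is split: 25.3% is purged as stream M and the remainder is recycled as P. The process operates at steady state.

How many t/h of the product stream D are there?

isobutane in B: m_A = 283×0.896 + (1−0.253)·(1−0.428)·m_A, so m_A = 253.57/0.5727 = 442.75 t/h.
Product D = 0.428×442.75 = 189.5 t/h.

189.5 t/h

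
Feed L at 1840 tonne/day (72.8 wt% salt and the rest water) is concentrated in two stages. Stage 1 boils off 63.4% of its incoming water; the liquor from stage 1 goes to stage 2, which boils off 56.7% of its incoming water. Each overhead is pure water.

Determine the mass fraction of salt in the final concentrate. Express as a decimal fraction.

water in feed = 1840×0.272 = 500.48 tonne/day.
After stage 1: water left = (1−0.634)×500.48 = 183.18; stream total = 1522.7 tonne/day.
After stage 2: water left = (1−0.567)×183.18 = 79.315; final concentrate = 1418.8 tonne/day.
salt fraction = 1339.5/1418.8 = 0.9441.

0.9441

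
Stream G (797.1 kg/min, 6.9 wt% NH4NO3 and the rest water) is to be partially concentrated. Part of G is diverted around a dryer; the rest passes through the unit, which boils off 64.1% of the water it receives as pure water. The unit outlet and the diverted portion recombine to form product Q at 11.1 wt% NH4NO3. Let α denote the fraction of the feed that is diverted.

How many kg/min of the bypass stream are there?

All 797.1×0.069 = 55 kg/min of NH4NO3 reaches Q, so Q = 55/0.111 = 495.49 kg/min and vapour = 301.61 kg/min.
The evaporator receives (1−α)·797.1 of feed at 0.931 water and removes 0.641 of that water:
0.641×0.931×(1−α)×797.1 = 301.61
(1−α) = 301.61/475.69 = 0.6340;  α = 0.3660.
Bypass flow = 0.3660×797.1 = 291.7 kg/min.

291.7 kg/min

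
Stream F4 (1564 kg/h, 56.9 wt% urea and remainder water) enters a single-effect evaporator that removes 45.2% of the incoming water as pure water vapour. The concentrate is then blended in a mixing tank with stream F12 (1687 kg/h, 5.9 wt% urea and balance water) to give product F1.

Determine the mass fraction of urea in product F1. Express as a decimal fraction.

Vapour removed = 0.452×0.431×1564 = 304.69 kg/h; concentrate = 1259.3 kg/h.
urea reaching the mixer = 889.92 (from concentrate) + 1687×0.059 = 989.45 kg/h.
Product flow = 1259.3 + 1687 = 2946.3 kg/h; urea fraction = 0.336.

0.336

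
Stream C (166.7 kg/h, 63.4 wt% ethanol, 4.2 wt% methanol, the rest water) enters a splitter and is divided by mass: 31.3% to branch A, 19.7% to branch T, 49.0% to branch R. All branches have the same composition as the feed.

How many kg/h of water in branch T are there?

Branch T total = 0.197×166.7 = 32.84 kg/h.
water in T = 0.324×32.84 = 10.64 kg/h.

10.64 kg/h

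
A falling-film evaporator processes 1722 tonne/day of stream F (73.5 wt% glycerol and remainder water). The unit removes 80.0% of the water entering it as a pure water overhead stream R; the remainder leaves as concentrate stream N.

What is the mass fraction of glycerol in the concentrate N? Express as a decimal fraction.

glycerol is not removed: 1722×0.735 = 1265.7 tonne/day of glycerol enters N.
water entering = 1722×0.265 = 456.33 tonne/day; overhead removed = 0.800×456.33 = 365.06 tonne/day.
Concentrate = 1722 − 365.06 = 1356.9 tonne/day.
Mass fraction = 1265.7/1356.9 = 0.933.

0.933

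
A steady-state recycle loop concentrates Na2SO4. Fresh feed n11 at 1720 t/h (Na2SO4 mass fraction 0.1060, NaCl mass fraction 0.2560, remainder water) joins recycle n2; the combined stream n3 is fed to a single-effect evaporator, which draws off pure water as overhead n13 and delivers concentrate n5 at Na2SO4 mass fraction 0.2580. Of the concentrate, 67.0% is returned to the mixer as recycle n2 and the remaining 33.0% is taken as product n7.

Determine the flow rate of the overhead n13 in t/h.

1013 t/h

Overall Na2SO4 balance (none leaves overhead): Na2SO4 in fresh feed = Na2SO4 in product, i.e. 1720×0.106 = (1−0.670)·n5·0.258.
n5 = 182.32/(0.258×0.330) = 2141.4 t/h.
Recycle n2 = 0.670×2141.4 = 1434.7 t/h.
Combined feed n3 = 1720 + 1434.7 = 3154.7 t/h.
Overhead n13 = n3 − n5 = 3154.7 − 2141.4 = 1013.3 t/h.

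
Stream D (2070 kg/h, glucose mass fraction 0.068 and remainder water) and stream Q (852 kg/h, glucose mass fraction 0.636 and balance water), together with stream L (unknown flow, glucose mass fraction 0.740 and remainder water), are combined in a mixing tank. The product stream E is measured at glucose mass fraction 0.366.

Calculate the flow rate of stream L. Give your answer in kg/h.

Let L be the unknown flow. Total out = 2922 + L.
glucose balance: 682.63 + 0.740·L = 0.366·(2922 + L)
(0.740 − 0.366)·L = 0.366×2922 − 682.63 = 386.82
L = 386.82 / 0.374 = 1034.3 kg/h

1034 kg/h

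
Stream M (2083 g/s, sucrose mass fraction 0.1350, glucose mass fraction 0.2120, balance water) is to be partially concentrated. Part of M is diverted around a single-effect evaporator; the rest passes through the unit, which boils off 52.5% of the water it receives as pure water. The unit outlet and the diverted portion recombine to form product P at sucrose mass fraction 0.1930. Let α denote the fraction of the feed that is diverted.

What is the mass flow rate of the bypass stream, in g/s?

257.1 g/s

All 2083×0.135 = 281.21 g/s of sucrose reaches P, so P = 281.21/0.193 = 1457 g/s and vapour = 625.98 g/s.
The evaporator receives (1−α)·2083 of feed at 0.653 water and removes 0.525 of that water:
0.525×0.653×(1−α)×2083 = 625.98
(1−α) = 625.98/714.1 = 0.8766;  α = 0.1234.
Bypass flow = 0.1234×2083 = 257.06 g/s.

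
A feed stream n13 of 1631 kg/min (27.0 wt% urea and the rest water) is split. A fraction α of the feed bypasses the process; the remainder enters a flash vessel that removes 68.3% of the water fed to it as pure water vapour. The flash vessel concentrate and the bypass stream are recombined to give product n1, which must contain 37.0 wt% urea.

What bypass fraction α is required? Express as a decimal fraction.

0.458

All 1631×0.270 = 440.37 kg/min of urea reaches n1, so n1 = 440.37/0.370 = 1190.2 kg/min and vapour = 440.81 kg/min.
The evaporator receives (1−α)·1631 of feed at 0.730 water and removes 0.683 of that water:
0.683×0.730×(1−α)×1631 = 440.81
(1−α) = 440.81/813.2 = 0.5421;  α = 0.4579.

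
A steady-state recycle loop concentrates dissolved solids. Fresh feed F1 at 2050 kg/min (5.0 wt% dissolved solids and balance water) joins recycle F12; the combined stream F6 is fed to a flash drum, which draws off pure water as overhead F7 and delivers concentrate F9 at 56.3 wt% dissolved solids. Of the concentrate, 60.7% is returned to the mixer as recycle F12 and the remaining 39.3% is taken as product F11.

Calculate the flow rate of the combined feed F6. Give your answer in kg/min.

2331 kg/min

Overall dissolved solids balance (none leaves overhead): dissolved solids in fresh feed = dissolved solids in product, i.e. 2050×0.050 = (1−0.607)·F9·0.563.
F9 = 102.5/(0.563×0.393) = 463.26 kg/min.
Recycle F12 = 0.607×463.26 = 281.2 kg/min.
Combined feed F6 = 2050 + 281.2 = 2331.2 kg/min.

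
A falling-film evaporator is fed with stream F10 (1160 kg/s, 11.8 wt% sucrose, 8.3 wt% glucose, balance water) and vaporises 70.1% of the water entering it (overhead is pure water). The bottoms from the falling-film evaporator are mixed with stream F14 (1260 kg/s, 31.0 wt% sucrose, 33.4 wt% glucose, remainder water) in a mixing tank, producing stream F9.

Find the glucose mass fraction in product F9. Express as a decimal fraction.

0.292

Vapour removed = 0.701×0.799×1160 = 649.71 kg/s; concentrate = 510.29 kg/s.
glucose reaching the mixer = 96.28 (from concentrate) + 1260×0.334 = 517.12 kg/s.
Product flow = 510.29 + 1260 = 1770.3 kg/s; glucose fraction = 0.292.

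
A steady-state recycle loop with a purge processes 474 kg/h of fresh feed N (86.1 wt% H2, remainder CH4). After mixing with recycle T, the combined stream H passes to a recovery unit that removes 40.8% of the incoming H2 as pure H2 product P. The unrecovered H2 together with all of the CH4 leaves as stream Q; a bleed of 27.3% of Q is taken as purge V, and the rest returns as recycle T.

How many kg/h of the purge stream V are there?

181.7 kg/h

CH4 enters only via N and leaves only via the purge: 474×0.139 = 0.273×(CH4 in Q), and the recovery unit passes all CH4, so CH4 in H = CH4 in Q = 241.34 kg/h.
H2 in H: m_A = 474×0.861 + (1−0.273)·(1−0.408)·m_A, so m_A = 408.11/0.5696 = 716.47 kg/h.
Q = (1−0.408)×716.47 + 241.34 = 665.49 kg/h.
Purge V = 0.273×665.49 = 181.68 kg/h.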